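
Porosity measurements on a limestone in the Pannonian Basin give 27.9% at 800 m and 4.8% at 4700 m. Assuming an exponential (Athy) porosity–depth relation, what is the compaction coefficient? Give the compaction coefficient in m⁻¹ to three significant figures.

0.000451 m⁻¹

Working in km (1 km = 1000 m; β in km⁻¹ = β in m⁻¹ × 1000):
Athy: n(z) = n₀ e^(−βz) ⇒ n₁/n₂ = e^{β(z₂−z₁)} ⇒ β = ln(n₁/n₂)/(z₂−z₁)
β = ln(0.279/0.048) / (4.7 − 0.8) = ln(5.812) / 3.9 = 1.7600 / 3.9 = 0.4513 km⁻¹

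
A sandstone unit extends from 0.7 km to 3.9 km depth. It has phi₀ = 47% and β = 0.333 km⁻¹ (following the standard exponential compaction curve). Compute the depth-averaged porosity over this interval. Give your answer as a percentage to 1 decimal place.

⟨phi⟩ = (1/(z₂−z₁)) ∫ phi₀ e^(−βz) dz = phi₀·(e^(−β·z₁) − e^(−β·z₂)) / (β·(z₂−z₁))
e^(−0.333×0.7) = 0.7921; e^(−0.333×3.9) = 0.2729
⟨phi⟩ = 0.47 × (0.7921 − 0.2729) / (0.333 × 3.2) = 0.47 × 0.4872 = 0.2290

22.9%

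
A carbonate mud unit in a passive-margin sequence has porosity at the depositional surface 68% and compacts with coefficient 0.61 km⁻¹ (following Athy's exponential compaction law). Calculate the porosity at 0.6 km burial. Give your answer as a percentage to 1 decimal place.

47.2%

φ = φ₀·exp(−c·d) = 0.68 × exp(−0.61 × 0.6) = 0.68 × exp(−0.366)
  = 0.68 × 0.6935 = 0.4716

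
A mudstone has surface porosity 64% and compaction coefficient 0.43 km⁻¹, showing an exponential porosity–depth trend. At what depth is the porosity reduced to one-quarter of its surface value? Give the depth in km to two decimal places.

3.22 km

φ/φ₀ = 1/4 ⇒ exp(−β·z) = 1/4 ⇒ z = ln(4) / β
z = 1.3863 / 0.43 = 3.224 km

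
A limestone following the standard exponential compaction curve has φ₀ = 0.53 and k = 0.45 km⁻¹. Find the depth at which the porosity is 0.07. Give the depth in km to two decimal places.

4.50 km

Invert Athy's law: Z = ln(φ₀/φ) / k
Z = ln(0.53/0.07) / 0.45 = ln(7.571) / 0.45 = 2.0244 / 0.45 = 4.499 km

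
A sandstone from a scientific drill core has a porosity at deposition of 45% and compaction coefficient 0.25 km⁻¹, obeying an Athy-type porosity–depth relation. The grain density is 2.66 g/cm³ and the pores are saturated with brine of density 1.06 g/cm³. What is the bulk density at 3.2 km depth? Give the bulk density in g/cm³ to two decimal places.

2.34 g/cm³

Porosity at depth: phi = 0.45·exp(−0.25×3.2) = 0.45×0.4493 = 0.2022
Bulk density: ρ_b = (1−phi)ρ_g + phi·ρ_f = 0.7978×2.66 + 0.2022×1.06
       = 2.122 + 0.214 = 2.336 g/cm³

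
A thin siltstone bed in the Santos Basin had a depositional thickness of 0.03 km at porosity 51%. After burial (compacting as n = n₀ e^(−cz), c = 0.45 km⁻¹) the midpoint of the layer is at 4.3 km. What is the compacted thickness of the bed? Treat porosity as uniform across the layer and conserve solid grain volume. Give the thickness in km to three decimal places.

0.016 km

Porosity at 4.3 km: n = 0.51·exp(−0.45×4.3) = 0.0737
Solid-volume conservation: h(1−n) = h₀(1−n₀) ⇒ h = h₀·(1−n₀)/(1−n)
h = 0.03 × (1 − 0.51)/(1 − 0.0737) = 0.03 × 0.5290 = 0.0159 km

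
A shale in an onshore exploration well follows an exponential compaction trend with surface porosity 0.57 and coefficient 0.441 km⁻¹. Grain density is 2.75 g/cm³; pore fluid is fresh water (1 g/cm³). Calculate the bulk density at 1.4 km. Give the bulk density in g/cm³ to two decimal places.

2.21 g/cm³

Porosity at depth: φ = 0.57·exp(−0.441×1.4) = 0.57×0.5393 = 0.3074
Bulk density: ρ_b = (1−φ)ρ_g + φ·ρ_f = 0.6926×2.75 + 0.3074×1
       = 1.905 + 0.307 = 2.212 g/cm³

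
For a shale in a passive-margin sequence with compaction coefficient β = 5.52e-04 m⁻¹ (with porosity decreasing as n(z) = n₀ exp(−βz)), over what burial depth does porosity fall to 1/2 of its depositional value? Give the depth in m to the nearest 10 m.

Working in km (1 km = 1000 m; β in km⁻¹ = β in m⁻¹ × 1000):
n/n₀ = 1/2 ⇒ exp(−β·z) = 1/2 ⇒ z = ln(2) / β
z = 0.6931 / 0.552 = 1.256 km

1260 m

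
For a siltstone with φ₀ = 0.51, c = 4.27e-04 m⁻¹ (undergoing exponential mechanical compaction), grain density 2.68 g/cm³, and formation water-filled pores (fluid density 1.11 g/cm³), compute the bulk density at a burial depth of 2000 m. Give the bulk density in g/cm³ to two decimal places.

2.34 g/cm³

Working in km (1 km = 1000 m; c in km⁻¹ = c in m⁻¹ × 1000):
Porosity at depth: φ = 0.51·exp(−0.427×2) = 0.51×0.4257 = 0.2171
Bulk density: ρ_b = (1−φ)ρ_g + φ·ρ_f = 0.7829×2.68 + 0.2171×1.11
       = 2.098 + 0.241 = 2.339 g/cm³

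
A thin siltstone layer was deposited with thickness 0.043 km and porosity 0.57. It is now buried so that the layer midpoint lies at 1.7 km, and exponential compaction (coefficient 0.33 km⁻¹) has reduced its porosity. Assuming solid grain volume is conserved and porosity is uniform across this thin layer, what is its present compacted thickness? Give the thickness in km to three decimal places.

0.027 km

Porosity at 1.7 km: φ = 0.57·exp(−0.33×1.7) = 0.3253
Solid-volume conservation: h(1−φ) = h₀(1−φ₀) ⇒ h = h₀·(1−φ₀)/(1−φ)
h = 0.043 × (1 − 0.57)/(1 − 0.3253) = 0.043 × 0.6373 = 0.0274 km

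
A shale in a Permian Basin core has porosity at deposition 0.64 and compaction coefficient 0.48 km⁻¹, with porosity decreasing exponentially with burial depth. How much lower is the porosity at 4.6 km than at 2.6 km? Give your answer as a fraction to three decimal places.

φ(2.6) = 0.64·e^(−0.48×2.6) = 0.1837
φ(4.6) = 0.64·e^(−0.48×4.6) = 0.0703
Δφ = 0.1837 − 0.0703 = 0.1134

0.113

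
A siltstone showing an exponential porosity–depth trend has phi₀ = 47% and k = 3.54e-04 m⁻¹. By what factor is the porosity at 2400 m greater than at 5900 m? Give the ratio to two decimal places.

Working in km (1 km = 1000 m; k in km⁻¹ = k in m⁻¹ × 1000):
phi(z₁)/phi(z₂) = e^(−k·z₁)/e^(−k·z₂) = e^{k(z₂−z₁)}
= exp(0.354 × 3.5) = exp(1.239) = 3.4522

3.45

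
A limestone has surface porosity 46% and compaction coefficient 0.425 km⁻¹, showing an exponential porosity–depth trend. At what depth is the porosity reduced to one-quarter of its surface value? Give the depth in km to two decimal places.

n/n₀ = 1/4 ⇒ exp(−β·Z) = 1/4 ⇒ Z = ln(4) / β
Z = 1.3863 / 0.425 = 3.262 km

3.26 km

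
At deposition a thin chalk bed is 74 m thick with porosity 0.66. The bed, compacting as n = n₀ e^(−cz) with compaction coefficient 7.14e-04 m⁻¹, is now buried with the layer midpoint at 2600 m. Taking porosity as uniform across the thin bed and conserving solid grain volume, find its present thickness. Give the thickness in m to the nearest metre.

Working in km (1 km = 1000 m; c in km⁻¹ = c in m⁻¹ × 1000):
Porosity at 2.6 km: n = 0.66·exp(−0.714×2.6) = 0.1031
Solid-volume conservation: h(1−n) = h₀(1−n₀) ⇒ h = h₀·(1−n₀)/(1−n)
h = 0.074 × (1 − 0.66)/(1 − 0.1031) = 0.074 × 0.3791 = 0.0281 km

28 m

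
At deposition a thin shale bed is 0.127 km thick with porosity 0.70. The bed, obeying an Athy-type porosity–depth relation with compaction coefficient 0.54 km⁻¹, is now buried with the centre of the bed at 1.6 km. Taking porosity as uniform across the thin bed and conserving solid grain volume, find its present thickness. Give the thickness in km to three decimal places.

0.054 km

Porosity at 1.6 km: φ = 0.7·exp(−0.54×1.6) = 0.2950
Solid-volume conservation: h(1−φ) = h₀(1−φ₀) ⇒ h = h₀·(1−φ₀)/(1−φ)
h = 0.127 × (1 − 0.7)/(1 − 0.2950) = 0.127 × 0.4256 = 0.0540 km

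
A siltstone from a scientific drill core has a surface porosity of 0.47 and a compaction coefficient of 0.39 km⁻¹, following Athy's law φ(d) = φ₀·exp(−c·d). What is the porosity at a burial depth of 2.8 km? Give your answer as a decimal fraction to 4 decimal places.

φ = φ₀·exp(−c·d) = 0.47 × exp(−0.39 × 2.8) = 0.47 × exp(−1.092)
  = 0.47 × 0.3355 = 0.1577

0.1577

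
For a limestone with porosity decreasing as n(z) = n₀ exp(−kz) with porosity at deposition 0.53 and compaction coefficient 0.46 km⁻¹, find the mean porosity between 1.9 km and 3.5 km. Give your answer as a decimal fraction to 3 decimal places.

⟨n⟩ = (1/(z₂−z₁)) ∫ n₀ e^(−kz) dz = n₀·(e^(−k·z₁) − e^(−k·z₂)) / (k·(z₂−z₁))
e^(−0.46×1.9) = 0.4173; e^(−0.46×3.5) = 0.1999
⟨n⟩ = 0.53 × (0.4173 − 0.1999) / (0.46 × 1.6) = 0.53 × 0.2954 = 0.1565

0.157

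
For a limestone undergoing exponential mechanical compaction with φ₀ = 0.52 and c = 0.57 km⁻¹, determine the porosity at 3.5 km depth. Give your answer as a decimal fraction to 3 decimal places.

φ = φ₀·exp(−c·d) = 0.52 × exp(−0.57 × 3.5) = 0.52 × exp(−1.995)
  = 0.52 × 0.1360 = 0.0707

0.071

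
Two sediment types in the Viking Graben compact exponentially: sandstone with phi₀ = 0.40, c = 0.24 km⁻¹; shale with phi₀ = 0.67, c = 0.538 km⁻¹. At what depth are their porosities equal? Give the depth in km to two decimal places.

1.73 km

Set phi₀ₐ e^(−cₐZ) = phi₀ᵦ e^(−cᵦZ) ⇒ ln(phi₀ₐ/phi₀ᵦ) = (cₐ − cᵦ)·Z
Z = ln(0.4/0.67) / (0.24 − 0.538) = -0.5158 / -0.298 = 1.731 km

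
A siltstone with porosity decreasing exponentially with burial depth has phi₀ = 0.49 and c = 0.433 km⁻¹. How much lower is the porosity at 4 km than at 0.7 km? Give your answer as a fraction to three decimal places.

0.275

phi(0.7) = 0.49·e^(−0.433×0.7) = 0.3619
phi(4) = 0.49·e^(−0.433×4) = 0.0867
Δphi = 0.3619 − 0.0867 = 0.2752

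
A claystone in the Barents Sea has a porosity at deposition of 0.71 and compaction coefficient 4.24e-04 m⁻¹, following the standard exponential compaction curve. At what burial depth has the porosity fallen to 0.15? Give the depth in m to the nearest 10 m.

Working in km (1 km = 1000 m; β in km⁻¹ = β in m⁻¹ × 1000):
Invert Athy's law: Z = ln(n₀/n) / β
Z = ln(0.71/0.15) / 0.424 = ln(4.733) / 0.424 = 1.5546 / 0.424 = 3.667 km

3670 m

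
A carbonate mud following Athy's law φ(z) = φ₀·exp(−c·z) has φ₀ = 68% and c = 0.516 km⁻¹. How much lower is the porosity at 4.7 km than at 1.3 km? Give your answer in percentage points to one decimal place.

28.8 percentage points

φ(1.3) = 0.68·e^(−0.516×1.3) = 0.3477
φ(4.7) = 0.68·e^(−0.516×4.7) = 0.0602
Δφ = 0.3477 − 0.0602 = 0.2875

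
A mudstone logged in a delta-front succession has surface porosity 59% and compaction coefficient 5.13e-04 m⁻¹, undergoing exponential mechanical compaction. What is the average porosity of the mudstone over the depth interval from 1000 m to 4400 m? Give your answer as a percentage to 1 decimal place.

16.7%

Working in km (1 km = 1000 m; β in km⁻¹ = β in m⁻¹ × 1000):
⟨phi⟩ = (1/(z₂−z₁)) ∫ phi₀ e^(−βz) dz = phi₀·(e^(−β·z₁) − e^(−β·z₂)) / (β·(z₂−z₁))
e^(−0.513×1) = 0.5987; e^(−0.513×4.4) = 0.1046
⟨phi⟩ = 0.59 × (0.5987 − 0.1046) / (0.513 × 3.4) = 0.59 × 0.2833 = 0.1671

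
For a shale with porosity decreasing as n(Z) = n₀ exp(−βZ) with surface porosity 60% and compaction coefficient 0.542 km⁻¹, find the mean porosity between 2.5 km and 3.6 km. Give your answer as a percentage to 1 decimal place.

11.7%

⟨n⟩ = (1/(Z₂−Z₁)) ∫ n₀ e^(−βZ) dZ = n₀·(e^(−β·Z₁) − e^(−β·Z₂)) / (β·(Z₂−Z₁))
e^(−0.542×2.5) = 0.2579; e^(−0.542×3.6) = 0.1421
⟨n⟩ = 0.6 × (0.2579 − 0.1421) / (0.542 × 1.1) = 0.6 × 0.1943 = 0.1166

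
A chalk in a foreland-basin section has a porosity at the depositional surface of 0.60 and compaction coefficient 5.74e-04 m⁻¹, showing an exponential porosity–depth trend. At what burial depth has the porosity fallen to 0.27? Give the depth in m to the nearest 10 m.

1390 m

Working in km (1 km = 1000 m; c in km⁻¹ = c in m⁻¹ × 1000):
Invert Athy's law: z = ln(φ₀/φ) / c
z = ln(0.6/0.27) / 0.574 = ln(2.222) / 0.574 = 0.7985 / 0.574 = 1.391 km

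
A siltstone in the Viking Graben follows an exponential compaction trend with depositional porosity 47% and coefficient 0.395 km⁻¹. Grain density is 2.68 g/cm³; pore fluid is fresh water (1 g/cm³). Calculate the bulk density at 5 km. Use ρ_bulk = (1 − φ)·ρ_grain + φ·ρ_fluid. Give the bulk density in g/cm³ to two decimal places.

Porosity at depth: φ = 0.47·exp(−0.395×5) = 0.47×0.1388 = 0.0652
Bulk density: ρ_b = (1−φ)ρ_g + φ·ρ_f = 0.9348×2.68 + 0.0652×1
       = 2.505 + 0.065 = 2.570 g/cm³

2.57 g/cm³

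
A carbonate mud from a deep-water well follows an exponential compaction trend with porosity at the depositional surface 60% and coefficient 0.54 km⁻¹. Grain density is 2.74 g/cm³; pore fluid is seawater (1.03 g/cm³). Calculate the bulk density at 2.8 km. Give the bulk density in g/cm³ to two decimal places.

2.51 g/cm³

Porosity at depth: phi = 0.6·exp(−0.54×2.8) = 0.6×0.2205 = 0.1323
Bulk density: ρ_b = (1−phi)ρ_g + phi·ρ_f = 0.8677×2.74 + 0.1323×1.03
       = 2.378 + 0.136 = 2.514 g/cm³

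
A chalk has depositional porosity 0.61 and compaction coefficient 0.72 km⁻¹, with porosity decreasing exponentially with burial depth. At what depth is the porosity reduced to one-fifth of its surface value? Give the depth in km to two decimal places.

2.24 km

phi/phi₀ = 1/5 ⇒ exp(−β·z) = 1/5 ⇒ z = ln(5) / β
z = 1.6094 / 0.72 = 2.235 km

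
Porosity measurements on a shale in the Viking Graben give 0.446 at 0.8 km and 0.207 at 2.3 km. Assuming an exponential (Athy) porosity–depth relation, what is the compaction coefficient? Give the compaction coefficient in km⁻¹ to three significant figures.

0.512 km⁻¹

Athy: n(z) = n₀ e^(−βz) ⇒ n₁/n₂ = e^{β(z₂−z₁)} ⇒ β = ln(n₁/n₂)/(z₂−z₁)
β = ln(0.446/0.207) / (2.3 − 0.8) = ln(2.155) / 1.5 = 0.7676 / 1.5 = 0.5117 km⁻¹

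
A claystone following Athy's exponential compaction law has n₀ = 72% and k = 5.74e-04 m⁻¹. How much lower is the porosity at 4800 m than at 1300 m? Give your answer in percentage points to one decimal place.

Working in km (1 km = 1000 m; k in km⁻¹ = k in m⁻¹ × 1000):
n(1.3) = 0.72·e^(−0.574×1.3) = 0.3414
n(4.8) = 0.72·e^(−0.574×4.8) = 0.0458
Δn = 0.3414 − 0.0458 = 0.2956

29.6 percentage points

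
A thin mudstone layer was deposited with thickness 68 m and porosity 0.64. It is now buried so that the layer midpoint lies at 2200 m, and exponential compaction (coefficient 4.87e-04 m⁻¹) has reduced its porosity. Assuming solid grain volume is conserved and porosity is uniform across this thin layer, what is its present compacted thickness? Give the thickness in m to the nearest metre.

Working in km (1 km = 1000 m; β in km⁻¹ = β in m⁻¹ × 1000):
Porosity at 2.2 km: φ = 0.64·exp(−0.487×2.2) = 0.2192
Solid-volume conservation: h(1−φ) = h₀(1−φ₀) ⇒ h = h₀·(1−φ₀)/(1−φ)
h = 0.068 × (1 − 0.64)/(1 − 0.2192) = 0.068 × 0.4611 = 0.0314 km

31 m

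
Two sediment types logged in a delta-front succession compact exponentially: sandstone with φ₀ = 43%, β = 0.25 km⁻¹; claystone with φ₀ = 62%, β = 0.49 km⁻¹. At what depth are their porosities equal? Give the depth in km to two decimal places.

Set φ₀ₐ e^(−βₐz) = φ₀ᵦ e^(−βᵦz) ⇒ ln(φ₀ₐ/φ₀ᵦ) = (βₐ − βᵦ)·z
z = ln(0.43/0.62) / (0.25 − 0.49) = -0.3659 / -0.24 = 1.525 km

1.52 km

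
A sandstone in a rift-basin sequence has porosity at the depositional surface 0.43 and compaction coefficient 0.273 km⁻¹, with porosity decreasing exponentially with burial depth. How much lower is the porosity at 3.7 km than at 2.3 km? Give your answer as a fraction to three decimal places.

0.073

phi(2.3) = 0.43·e^(−0.273×2.3) = 0.2295
phi(3.7) = 0.43·e^(−0.273×3.7) = 0.1566
Δphi = 0.2295 − 0.1566 = 0.0729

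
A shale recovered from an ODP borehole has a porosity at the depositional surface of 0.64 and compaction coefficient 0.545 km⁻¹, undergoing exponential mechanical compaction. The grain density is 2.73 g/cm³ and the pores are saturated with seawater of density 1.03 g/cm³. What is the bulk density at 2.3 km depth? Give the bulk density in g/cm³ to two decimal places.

Porosity at depth: n = 0.64·exp(−0.545×2.3) = 0.64×0.2855 = 0.1827
Bulk density: ρ_b = (1−n)ρ_g + n·ρ_f = 0.8173×2.73 + 0.1827×1.03
       = 2.231 + 0.188 = 2.419 g/cm³

2.42 g/cm³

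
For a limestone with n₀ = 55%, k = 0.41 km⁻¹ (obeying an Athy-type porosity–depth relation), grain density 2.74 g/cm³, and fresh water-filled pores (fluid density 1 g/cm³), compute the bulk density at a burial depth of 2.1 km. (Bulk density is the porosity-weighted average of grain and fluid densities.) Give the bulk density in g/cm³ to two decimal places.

2.34 g/cm³

Porosity at depth: n = 0.55·exp(−0.41×2.1) = 0.55×0.4227 = 0.2325
Bulk density: ρ_b = (1−n)ρ_g + n·ρ_f = 0.7675×2.74 + 0.2325×1
       = 2.103 + 0.233 = 2.335 g/cm³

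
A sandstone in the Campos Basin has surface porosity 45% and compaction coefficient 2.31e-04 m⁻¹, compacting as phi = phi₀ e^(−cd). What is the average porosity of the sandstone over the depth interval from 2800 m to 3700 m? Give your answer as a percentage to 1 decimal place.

21.3%

Working in km (1 km = 1000 m; c in km⁻¹ = c in m⁻¹ × 1000):
⟨phi⟩ = (1/(d₂−d₁)) ∫ phi₀ e^(−cd) dd = phi₀·(e^(−c·d₁) − e^(−c·d₂)) / (c·(d₂−d₁))
e^(−0.231×2.8) = 0.5237; e^(−0.231×3.7) = 0.4254
⟨phi⟩ = 0.45 × (0.5237 − 0.4254) / (0.231 × 0.9) = 0.45 × 0.4729 = 0.2128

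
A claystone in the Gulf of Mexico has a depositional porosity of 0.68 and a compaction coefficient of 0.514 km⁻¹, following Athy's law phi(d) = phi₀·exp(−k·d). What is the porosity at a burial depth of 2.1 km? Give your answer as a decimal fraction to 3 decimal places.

phi = phi₀·exp(−k·d) = 0.68 × exp(−0.514 × 2.1) = 0.68 × exp(−1.079)
  = 0.68 × 0.3398 = 0.2311

0.231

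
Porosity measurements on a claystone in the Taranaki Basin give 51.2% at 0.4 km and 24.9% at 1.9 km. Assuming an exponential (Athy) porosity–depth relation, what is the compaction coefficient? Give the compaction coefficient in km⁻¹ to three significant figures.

0.481 km⁻¹

Athy: phi(d) = phi₀ e^(−kd) ⇒ phi₁/phi₂ = e^{k(d₂−d₁)} ⇒ k = ln(phi₁/phi₂)/(d₂−d₁)
k = ln(0.512/0.249) / (1.9 − 0.4) = ln(2.056) / 1.5 = 0.7209 / 1.5 = 0.4806 km⁻¹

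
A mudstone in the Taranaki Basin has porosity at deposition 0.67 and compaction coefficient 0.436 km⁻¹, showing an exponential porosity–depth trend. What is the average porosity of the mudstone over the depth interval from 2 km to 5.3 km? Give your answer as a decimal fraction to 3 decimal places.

0.149

⟨n⟩ = (1/(d₂−d₁)) ∫ n₀ e^(−βd) dd = n₀·(e^(−β·d₁) − e^(−β·d₂)) / (β·(d₂−d₁))
e^(−0.436×2) = 0.4181; e^(−0.436×5.3) = 0.0992
⟨n⟩ = 0.67 × (0.4181 − 0.0992) / (0.436 × 3.3) = 0.67 × 0.2217 = 0.1485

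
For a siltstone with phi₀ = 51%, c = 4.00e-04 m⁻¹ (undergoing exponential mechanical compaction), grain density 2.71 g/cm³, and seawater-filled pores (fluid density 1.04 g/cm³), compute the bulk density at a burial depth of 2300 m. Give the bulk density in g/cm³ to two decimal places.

Working in km (1 km = 1000 m; c in km⁻¹ = c in m⁻¹ × 1000):
Porosity at depth: phi = 0.51·exp(−0.4×2.3) = 0.51×0.3985 = 0.2032
Bulk density: ρ_b = (1−phi)ρ_g + phi·ρ_f = 0.7968×2.71 + 0.2032×1.04
       = 2.159 + 0.211 = 2.371 g/cm³

2.37 g/cm³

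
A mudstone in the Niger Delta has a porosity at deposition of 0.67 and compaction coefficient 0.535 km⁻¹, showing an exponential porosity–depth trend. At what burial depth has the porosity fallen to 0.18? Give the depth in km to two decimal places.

2.46 km

Invert Athy's law: d = ln(phi₀/phi) / β
d = ln(0.67/0.18) / 0.535 = ln(3.722) / 0.535 = 1.3143 / 0.535 = 2.457 km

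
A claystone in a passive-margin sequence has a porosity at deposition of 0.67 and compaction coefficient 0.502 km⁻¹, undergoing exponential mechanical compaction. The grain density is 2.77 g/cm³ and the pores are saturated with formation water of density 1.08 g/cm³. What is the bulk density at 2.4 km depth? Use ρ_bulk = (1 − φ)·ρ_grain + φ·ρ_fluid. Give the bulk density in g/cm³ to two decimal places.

2.43 g/cm³

Porosity at depth: phi = 0.67·exp(−0.502×2.4) = 0.67×0.2998 = 0.2008
Bulk density: ρ_b = (1−phi)ρ_g + phi·ρ_f = 0.7992×2.77 + 0.2008×1.08
       = 2.214 + 0.217 = 2.431 g/cm³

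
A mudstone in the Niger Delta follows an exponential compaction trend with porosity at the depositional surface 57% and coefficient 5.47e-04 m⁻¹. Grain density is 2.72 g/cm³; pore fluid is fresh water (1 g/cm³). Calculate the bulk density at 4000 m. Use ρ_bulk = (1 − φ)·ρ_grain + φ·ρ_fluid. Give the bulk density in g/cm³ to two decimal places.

2.61 g/cm³

Working in km (1 km = 1000 m; β in km⁻¹ = β in m⁻¹ × 1000):
Porosity at depth: phi = 0.57·exp(−0.547×4) = 0.57×0.1121 = 0.0639
Bulk density: ρ_b = (1−phi)ρ_g + phi·ρ_f = 0.9361×2.72 + 0.0639×1
       = 2.546 + 0.064 = 2.610 g/cm³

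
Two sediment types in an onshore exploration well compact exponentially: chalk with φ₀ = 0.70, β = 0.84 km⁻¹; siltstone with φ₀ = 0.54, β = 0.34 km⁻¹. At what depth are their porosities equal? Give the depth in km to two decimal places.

0.52 km

Set φ₀ₐ e^(−βₐd) = φ₀ᵦ e^(−βᵦd) ⇒ ln(φ₀ₐ/φ₀ᵦ) = (βₐ − βᵦ)·d
d = ln(0.7/0.54) / (0.84 − 0.34) = 0.2595 / 0.5 = 0.519 km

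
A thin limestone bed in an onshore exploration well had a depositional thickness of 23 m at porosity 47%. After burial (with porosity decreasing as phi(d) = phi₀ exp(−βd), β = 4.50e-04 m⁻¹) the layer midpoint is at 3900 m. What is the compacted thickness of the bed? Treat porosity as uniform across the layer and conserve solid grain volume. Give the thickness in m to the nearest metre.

Working in km (1 km = 1000 m; β in km⁻¹ = β in m⁻¹ × 1000):
Porosity at 3.9 km: phi = 0.47·exp(−0.45×3.9) = 0.0813
Solid-volume conservation: h(1−phi) = h₀(1−phi₀) ⇒ h = h₀·(1−phi₀)/(1−phi)
h = 0.023 × (1 − 0.47)/(1 − 0.0813) = 0.023 × 0.5769 = 0.0133 km

13 m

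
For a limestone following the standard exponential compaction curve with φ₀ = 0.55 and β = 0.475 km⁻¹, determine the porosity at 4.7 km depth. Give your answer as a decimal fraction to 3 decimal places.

0.059

φ = φ₀·exp(−β·d) = 0.55 × exp(−0.475 × 4.7) = 0.55 × exp(−2.232)
  = 0.55 × 0.1073 = 0.0590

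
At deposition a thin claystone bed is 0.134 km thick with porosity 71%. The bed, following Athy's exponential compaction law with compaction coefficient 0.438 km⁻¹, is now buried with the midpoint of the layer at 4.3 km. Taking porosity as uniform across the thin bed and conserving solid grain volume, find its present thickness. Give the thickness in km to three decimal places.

Porosity at 4.3 km: phi = 0.71·exp(−0.438×4.3) = 0.1080
Solid-volume conservation: h(1−phi) = h₀(1−phi₀) ⇒ h = h₀·(1−phi₀)/(1−phi)
h = 0.134 × (1 − 0.71)/(1 − 0.1080) = 0.134 × 0.3251 = 0.0436 km

0.044 km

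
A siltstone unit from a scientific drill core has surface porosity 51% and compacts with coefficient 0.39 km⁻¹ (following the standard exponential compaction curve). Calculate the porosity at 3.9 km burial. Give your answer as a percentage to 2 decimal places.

11.14%

phi = phi₀·exp(−c·d) = 0.51 × exp(−0.39 × 3.9) = 0.51 × exp(−1.521)
  = 0.51 × 0.2185 = 0.1114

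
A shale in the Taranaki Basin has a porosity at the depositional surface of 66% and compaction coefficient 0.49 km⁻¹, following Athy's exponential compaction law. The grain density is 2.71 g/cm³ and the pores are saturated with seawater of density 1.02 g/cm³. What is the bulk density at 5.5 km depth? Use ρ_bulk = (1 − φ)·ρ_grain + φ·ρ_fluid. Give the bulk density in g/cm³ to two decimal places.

2.63 g/cm³

Porosity at depth: phi = 0.66·exp(−0.49×5.5) = 0.66×0.0675 = 0.0446
Bulk density: ρ_b = (1−phi)ρ_g + phi·ρ_f = 0.9554×2.71 + 0.0446×1.02
       = 2.589 + 0.045 = 2.635 g/cm³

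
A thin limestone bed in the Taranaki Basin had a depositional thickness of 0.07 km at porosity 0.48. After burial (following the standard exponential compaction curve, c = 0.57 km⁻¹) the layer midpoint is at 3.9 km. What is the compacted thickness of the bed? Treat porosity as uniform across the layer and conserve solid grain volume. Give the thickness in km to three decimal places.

0.038 km

Porosity at 3.9 km: φ = 0.48·exp(−0.57×3.9) = 0.0520
Solid-volume conservation: h(1−φ) = h₀(1−φ₀) ⇒ h = h₀·(1−φ₀)/(1−φ)
h = 0.07 × (1 − 0.48)/(1 − 0.0520) = 0.07 × 0.5485 = 0.0384 km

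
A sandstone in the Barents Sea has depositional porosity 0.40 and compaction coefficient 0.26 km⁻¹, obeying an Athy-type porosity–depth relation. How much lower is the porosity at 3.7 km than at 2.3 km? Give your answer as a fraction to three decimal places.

phi(2.3) = 0.4·e^(−0.26×2.3) = 0.2200
phi(3.7) = 0.4·e^(−0.26×3.7) = 0.1529
Δphi = 0.2200 − 0.1529 = 0.0671

0.067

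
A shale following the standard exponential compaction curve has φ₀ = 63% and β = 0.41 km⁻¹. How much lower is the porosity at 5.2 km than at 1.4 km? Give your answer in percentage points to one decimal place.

φ(1.4) = 0.63·e^(−0.41×1.4) = 0.3549
φ(5.2) = 0.63·e^(−0.41×5.2) = 0.0747
Δφ = 0.3549 − 0.0747 = 0.2801

28.0 percentage points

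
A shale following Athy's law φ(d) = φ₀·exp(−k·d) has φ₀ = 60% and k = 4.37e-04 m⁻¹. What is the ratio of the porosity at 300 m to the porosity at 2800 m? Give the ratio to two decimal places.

Working in km (1 km = 1000 m; k in km⁻¹ = k in m⁻¹ × 1000):
φ(d₁)/φ(d₂) = e^(−k·d₁)/e^(−k·d₂) = e^{k(d₂−d₁)}
= exp(0.437 × 2.5) = exp(1.093) = 2.9817

2.98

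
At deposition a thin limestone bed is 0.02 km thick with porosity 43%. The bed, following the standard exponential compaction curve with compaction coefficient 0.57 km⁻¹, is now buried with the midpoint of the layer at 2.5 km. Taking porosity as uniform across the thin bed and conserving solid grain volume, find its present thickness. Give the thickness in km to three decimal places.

0.013 km

Porosity at 2.5 km: phi = 0.43·exp(−0.57×2.5) = 0.1034
Solid-volume conservation: h(1−phi) = h₀(1−phi₀) ⇒ h = h₀·(1−phi₀)/(1−phi)
h = 0.02 × (1 − 0.43)/(1 − 0.1034) = 0.02 × 0.6357 = 0.0127 km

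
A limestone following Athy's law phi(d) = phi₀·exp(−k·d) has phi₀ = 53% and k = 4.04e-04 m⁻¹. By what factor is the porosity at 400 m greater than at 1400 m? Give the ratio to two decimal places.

1.50

Working in km (1 km = 1000 m; k in km⁻¹ = k in m⁻¹ × 1000):
phi(d₁)/phi(d₂) = e^(−k·d₁)/e^(−k·d₂) = e^{k(d₂−d₁)}
= exp(0.404 × 1) = exp(0.404) = 1.4978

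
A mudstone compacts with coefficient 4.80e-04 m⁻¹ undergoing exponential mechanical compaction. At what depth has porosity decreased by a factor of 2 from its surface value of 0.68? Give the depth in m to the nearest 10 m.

Working in km (1 km = 1000 m; c in km⁻¹ = c in m⁻¹ × 1000):
n/n₀ = 1/2 ⇒ exp(−c·d) = 1/2 ⇒ d = ln(2) / c
d = 0.6931 / 0.48 = 1.444 km

1440 m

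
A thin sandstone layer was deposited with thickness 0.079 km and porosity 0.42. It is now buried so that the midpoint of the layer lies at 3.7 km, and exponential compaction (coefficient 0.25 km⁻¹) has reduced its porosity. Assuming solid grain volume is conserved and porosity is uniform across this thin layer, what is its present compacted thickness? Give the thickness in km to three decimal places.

Porosity at 3.7 km: φ = 0.42·exp(−0.25×3.7) = 0.1665
Solid-volume conservation: h(1−φ) = h₀(1−φ₀) ⇒ h = h₀·(1−φ₀)/(1−φ)
h = 0.079 × (1 − 0.42)/(1 − 0.1665) = 0.079 × 0.6959 = 0.0550 km

0.055 km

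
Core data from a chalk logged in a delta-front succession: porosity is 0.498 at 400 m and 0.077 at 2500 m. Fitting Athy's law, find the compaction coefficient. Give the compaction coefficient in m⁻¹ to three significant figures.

Working in km (1 km = 1000 m; c in km⁻¹ = c in m⁻¹ × 1000):
Athy: n(Z) = n₀ e^(−cZ) ⇒ n₁/n₂ = e^{c(Z₂−Z₁)} ⇒ c = ln(n₁/n₂)/(Z₂−Z₁)
c = ln(0.498/0.077) / (2.5 − 0.4) = ln(6.468) / 2.1 = 1.8668 / 2.1 = 0.8889 km⁻¹

0.000889 m⁻¹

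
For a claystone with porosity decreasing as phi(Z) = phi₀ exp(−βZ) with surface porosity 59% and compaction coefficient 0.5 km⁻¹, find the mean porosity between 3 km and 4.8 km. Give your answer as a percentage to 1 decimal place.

8.7%

⟨phi⟩ = (1/(Z₂−Z₁)) ∫ phi₀ e^(−βZ) dZ = phi₀·(e^(−β·Z₁) − e^(−β·Z₂)) / (β·(Z₂−Z₁))
e^(−0.5×3) = 0.2231; e^(−0.5×4.8) = 0.0907
⟨phi⟩ = 0.59 × (0.2231 − 0.0907) / (0.5 × 1.8) = 0.59 × 0.1471 = 0.0868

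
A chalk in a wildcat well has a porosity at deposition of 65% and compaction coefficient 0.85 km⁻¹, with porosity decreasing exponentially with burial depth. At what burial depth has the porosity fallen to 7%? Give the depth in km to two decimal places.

2.62 km

Invert Athy's law: d = ln(n₀/n) / k
d = ln(0.65/0.07) / 0.85 = ln(9.286) / 0.85 = 2.2285 / 0.85 = 2.622 km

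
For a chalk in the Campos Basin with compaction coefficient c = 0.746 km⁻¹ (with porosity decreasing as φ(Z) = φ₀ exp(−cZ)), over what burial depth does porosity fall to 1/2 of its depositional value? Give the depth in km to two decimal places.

0.93 km

φ/φ₀ = 1/2 ⇒ exp(−c·Z) = 1/2 ⇒ Z = ln(2) / c
Z = 0.6931 / 0.746 = 0.929 km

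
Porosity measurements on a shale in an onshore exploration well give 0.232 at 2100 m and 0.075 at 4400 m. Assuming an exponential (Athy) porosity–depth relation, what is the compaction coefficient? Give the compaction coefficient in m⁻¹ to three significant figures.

Working in km (1 km = 1000 m; k in km⁻¹ = k in m⁻¹ × 1000):
Athy: phi(Z) = phi₀ e^(−kZ) ⇒ phi₁/phi₂ = e^{k(Z₂−Z₁)} ⇒ k = ln(phi₁/phi₂)/(Z₂−Z₁)
k = ln(0.232/0.075) / (4.4 − 2.1) = ln(3.093) / 2.3 = 1.1292 / 2.3 = 0.491 km⁻¹

0.000491 m⁻¹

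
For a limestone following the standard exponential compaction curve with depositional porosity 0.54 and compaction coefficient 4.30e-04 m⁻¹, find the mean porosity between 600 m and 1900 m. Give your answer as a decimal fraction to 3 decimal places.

Working in km (1 km = 1000 m; c in km⁻¹ = c in m⁻¹ × 1000):
⟨phi⟩ = (1/(d₂−d₁)) ∫ phi₀ e^(−cd) dd = phi₀·(e^(−c·d₁) − e^(−c·d₂)) / (c·(d₂−d₁))
e^(−0.43×0.6) = 0.7726; e^(−0.43×1.9) = 0.4418
⟨phi⟩ = 0.54 × (0.7726 − 0.4418) / (0.43 × 1.3) = 0.54 × 0.5918 = 0.3196

0.320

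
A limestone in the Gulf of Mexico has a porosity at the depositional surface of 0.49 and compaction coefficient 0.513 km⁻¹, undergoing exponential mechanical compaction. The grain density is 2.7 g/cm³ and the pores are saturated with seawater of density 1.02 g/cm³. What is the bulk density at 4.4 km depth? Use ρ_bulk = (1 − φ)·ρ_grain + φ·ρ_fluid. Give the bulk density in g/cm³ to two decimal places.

2.61 g/cm³

Porosity at depth: phi = 0.49·exp(−0.513×4.4) = 0.49×0.1046 = 0.0513
Bulk density: ρ_b = (1−phi)ρ_g + phi·ρ_f = 0.9487×2.7 + 0.0513×1.02
       = 2.562 + 0.052 = 2.614 g/cm³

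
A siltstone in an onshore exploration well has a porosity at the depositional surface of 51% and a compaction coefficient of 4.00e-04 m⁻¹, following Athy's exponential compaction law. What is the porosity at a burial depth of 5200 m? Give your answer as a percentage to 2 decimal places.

Working in km (1 km = 1000 m; k in km⁻¹ = k in m⁻¹ × 1000):
phi = phi₀·exp(−k·Z) = 0.51 × exp(−0.4 × 5.2) = 0.51 × exp(−2.08)
  = 0.51 × 0.1249 = 0.0637

6.37%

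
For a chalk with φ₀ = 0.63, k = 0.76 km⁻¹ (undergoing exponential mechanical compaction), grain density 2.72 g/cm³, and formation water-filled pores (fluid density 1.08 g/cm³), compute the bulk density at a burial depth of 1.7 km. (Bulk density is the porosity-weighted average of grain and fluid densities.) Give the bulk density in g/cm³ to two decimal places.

Porosity at depth: φ = 0.63·exp(−0.76×1.7) = 0.63×0.2747 = 0.1731
Bulk density: ρ_b = (1−φ)ρ_g + φ·ρ_f = 0.8269×2.72 + 0.1731×1.08
       = 2.249 + 0.187 = 2.436 g/cm³

2.44 g/cm³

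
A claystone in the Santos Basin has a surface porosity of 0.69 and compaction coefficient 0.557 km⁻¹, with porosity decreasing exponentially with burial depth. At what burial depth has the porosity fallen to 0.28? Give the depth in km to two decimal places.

Invert Athy's law: d = ln(φ₀/φ) / β
d = ln(0.69/0.28) / 0.557 = ln(2.464) / 0.557 = 0.9019 / 0.557 = 1.619 km

1.62 km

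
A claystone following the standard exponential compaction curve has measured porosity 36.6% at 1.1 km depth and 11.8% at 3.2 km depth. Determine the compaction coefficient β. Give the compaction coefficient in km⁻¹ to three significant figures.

Athy: phi(d) = phi₀ e^(−βd) ⇒ phi₁/phi₂ = e^{β(d₂−d₁)} ⇒ β = ln(phi₁/phi₂)/(d₂−d₁)
β = ln(0.366/0.118) / (3.2 − 1.1) = ln(3.102) / 2.1 = 1.1319 / 2.1 = 0.539 km⁻¹

0.539 km⁻¹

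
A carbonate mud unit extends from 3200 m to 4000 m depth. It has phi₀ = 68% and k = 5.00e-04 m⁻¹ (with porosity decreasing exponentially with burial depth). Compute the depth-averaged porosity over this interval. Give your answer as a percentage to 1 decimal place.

11.3%

Working in km (1 km = 1000 m; k in km⁻¹ = k in m⁻¹ × 1000):
⟨phi⟩ = (1/(z₂−z₁)) ∫ phi₀ e^(−kz) dz = phi₀·(e^(−k·z₁) − e^(−k·z₂)) / (k·(z₂−z₁))
e^(−0.5×3.2) = 0.2019; e^(−0.5×4) = 0.1353
⟨phi⟩ = 0.68 × (0.2019 − 0.1353) / (0.5 × 0.8) = 0.68 × 0.1664 = 0.1132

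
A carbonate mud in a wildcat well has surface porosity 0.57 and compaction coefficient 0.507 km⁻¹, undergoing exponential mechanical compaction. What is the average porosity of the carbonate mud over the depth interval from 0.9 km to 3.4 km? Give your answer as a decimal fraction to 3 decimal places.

0.205

⟨n⟩ = (1/(d₂−d₁)) ∫ n₀ e^(−kd) dd = n₀·(e^(−k·d₁) − e^(−k·d₂)) / (k·(d₂−d₁))
e^(−0.507×0.9) = 0.6336; e^(−0.507×3.4) = 0.1784
⟨n⟩ = 0.57 × (0.6336 − 0.1784) / (0.507 × 2.5) = 0.57 × 0.3592 = 0.2047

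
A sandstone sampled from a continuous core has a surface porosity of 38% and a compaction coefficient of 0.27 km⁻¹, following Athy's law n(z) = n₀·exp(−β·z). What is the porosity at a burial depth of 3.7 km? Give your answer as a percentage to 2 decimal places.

n = n₀·exp(−β·z) = 0.38 × exp(−0.27 × 3.7) = 0.38 × exp(−0.999)
  = 0.38 × 0.3682 = 0.1399

13.99%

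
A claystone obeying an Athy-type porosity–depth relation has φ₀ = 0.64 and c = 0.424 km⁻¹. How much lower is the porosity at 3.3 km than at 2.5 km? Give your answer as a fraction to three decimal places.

φ(2.5) = 0.64·e^(−0.424×2.5) = 0.2217
φ(3.3) = 0.64·e^(−0.424×3.3) = 0.1579
Δφ = 0.2217 − 0.1579 = 0.0638

0.064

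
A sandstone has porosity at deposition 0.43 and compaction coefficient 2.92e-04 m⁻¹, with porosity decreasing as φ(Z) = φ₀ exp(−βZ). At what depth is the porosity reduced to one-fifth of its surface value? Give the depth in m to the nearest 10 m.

Working in km (1 km = 1000 m; β in km⁻¹ = β in m⁻¹ × 1000):
φ/φ₀ = 1/5 ⇒ exp(−β·Z) = 1/5 ⇒ Z = ln(5) / β
Z = 1.6094 / 0.292 = 5.512 km

5510 m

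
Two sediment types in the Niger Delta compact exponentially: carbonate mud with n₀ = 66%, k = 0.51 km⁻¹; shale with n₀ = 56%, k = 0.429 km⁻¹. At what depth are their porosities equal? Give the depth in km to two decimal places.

2.03 km

Set n₀ₐ e^(−kₐZ) = n₀ᵦ e^(−kᵦZ) ⇒ ln(n₀ₐ/n₀ᵦ) = (kₐ − kᵦ)·Z
Z = ln(0.66/0.56) / (0.51 − 0.429) = 0.1643 / 0.081 = 2.028 km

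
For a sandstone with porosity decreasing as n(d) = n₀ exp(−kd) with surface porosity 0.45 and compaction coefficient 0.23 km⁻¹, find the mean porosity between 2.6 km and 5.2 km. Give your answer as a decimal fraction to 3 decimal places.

⟨n⟩ = (1/(d₂−d₁)) ∫ n₀ e^(−kd) dd = n₀·(e^(−k·d₁) − e^(−k·d₂)) / (k·(d₂−d₁))
e^(−0.23×2.6) = 0.5499; e^(−0.23×5.2) = 0.3024
⟨n⟩ = 0.45 × (0.5499 − 0.3024) / (0.23 × 2.6) = 0.45 × 0.4139 = 0.1863

0.186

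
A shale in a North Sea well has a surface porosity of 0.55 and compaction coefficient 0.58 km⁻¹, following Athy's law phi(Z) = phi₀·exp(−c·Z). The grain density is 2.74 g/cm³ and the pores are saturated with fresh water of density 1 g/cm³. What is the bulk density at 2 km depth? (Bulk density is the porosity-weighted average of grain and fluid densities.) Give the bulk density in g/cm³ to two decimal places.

2.44 g/cm³

Porosity at depth: phi = 0.55·exp(−0.58×2) = 0.55×0.3135 = 0.1724
Bulk density: ρ_b = (1−phi)ρ_g + phi·ρ_f = 0.8276×2.74 + 0.1724×1
       = 2.268 + 0.172 = 2.440 g/cm³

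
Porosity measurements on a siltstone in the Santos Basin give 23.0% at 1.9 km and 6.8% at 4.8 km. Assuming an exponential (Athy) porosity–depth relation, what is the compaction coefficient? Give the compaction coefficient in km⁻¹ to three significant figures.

Athy: phi(d) = phi₀ e^(−βd) ⇒ phi₁/phi₂ = e^{β(d₂−d₁)} ⇒ β = ln(phi₁/phi₂)/(d₂−d₁)
β = ln(0.23/0.068) / (4.8 − 1.9) = ln(3.382) / 2.9 = 1.2186 / 2.9 = 0.4202 km⁻¹

0.420 km⁻¹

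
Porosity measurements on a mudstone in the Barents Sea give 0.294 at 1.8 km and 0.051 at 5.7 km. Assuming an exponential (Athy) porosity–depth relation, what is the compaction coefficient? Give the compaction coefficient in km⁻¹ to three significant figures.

Athy: n(z) = n₀ e^(−βz) ⇒ n₁/n₂ = e^{β(z₂−z₁)} ⇒ β = ln(n₁/n₂)/(z₂−z₁)
β = ln(0.294/0.051) / (5.7 − 1.8) = ln(5.765) / 3.9 = 1.7518 / 3.9 = 0.4492 km⁻¹

0.449 km⁻¹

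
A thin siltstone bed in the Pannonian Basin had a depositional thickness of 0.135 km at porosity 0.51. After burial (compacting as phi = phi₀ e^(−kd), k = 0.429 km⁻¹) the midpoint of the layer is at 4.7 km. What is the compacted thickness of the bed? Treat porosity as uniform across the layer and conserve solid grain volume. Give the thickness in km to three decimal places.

0.071 km

Porosity at 4.7 km: phi = 0.51·exp(−0.429×4.7) = 0.0679
Solid-volume conservation: h(1−phi) = h₀(1−phi₀) ⇒ h = h₀·(1−phi₀)/(1−phi)
h = 0.135 × (1 − 0.51)/(1 − 0.0679) = 0.135 × 0.5257 = 0.0710 km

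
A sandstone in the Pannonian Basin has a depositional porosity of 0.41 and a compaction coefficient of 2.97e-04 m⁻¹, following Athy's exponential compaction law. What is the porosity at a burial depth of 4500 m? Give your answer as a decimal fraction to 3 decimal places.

0.108

Working in km (1 km = 1000 m; k in km⁻¹ = k in m⁻¹ × 1000):
φ = φ₀·exp(−k·d) = 0.41 × exp(−0.297 × 4.5) = 0.41 × exp(−1.337)
  = 0.41 × 0.2628 = 0.1077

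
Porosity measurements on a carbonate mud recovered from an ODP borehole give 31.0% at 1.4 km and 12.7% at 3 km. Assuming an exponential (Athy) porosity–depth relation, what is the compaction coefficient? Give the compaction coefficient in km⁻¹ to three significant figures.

Athy: n(Z) = n₀ e^(−βZ) ⇒ n₁/n₂ = e^{β(Z₂−Z₁)} ⇒ β = ln(n₁/n₂)/(Z₂−Z₁)
β = ln(0.31/0.127) / (3 − 1.4) = ln(2.441) / 1.6 = 0.8924 / 1.6 = 0.5577 km⁻¹

0.558 km⁻¹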